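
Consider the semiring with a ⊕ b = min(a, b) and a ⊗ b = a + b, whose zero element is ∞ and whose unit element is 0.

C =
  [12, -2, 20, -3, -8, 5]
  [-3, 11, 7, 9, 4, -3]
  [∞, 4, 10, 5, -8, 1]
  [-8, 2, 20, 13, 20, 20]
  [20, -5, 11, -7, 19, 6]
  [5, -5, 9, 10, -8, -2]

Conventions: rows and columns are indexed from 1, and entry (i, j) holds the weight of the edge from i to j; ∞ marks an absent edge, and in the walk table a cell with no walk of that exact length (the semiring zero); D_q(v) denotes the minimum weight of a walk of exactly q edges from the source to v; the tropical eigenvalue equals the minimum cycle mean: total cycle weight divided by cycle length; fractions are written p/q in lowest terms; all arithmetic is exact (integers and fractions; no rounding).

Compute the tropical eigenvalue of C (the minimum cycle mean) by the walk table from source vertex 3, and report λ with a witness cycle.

q=0: [∞, ∞, 0, ∞, ∞, ∞]
q=1: [∞, 4, 10, 5, -8, 1]
q=2: [-3, -13, 3, -15, -7, -2]
q=3: [-23, -13, -6, -14, -11, -16]
q=4: [-22, -25, -7, -26, -31, -18]
q=5: [-34, -36, -20, -38, -30, -28]
q=6: [-46, -36, -29, -37, -42, -39]
Optimal cycle mean attained by: cycle 1->5->4->1, total (-8) + (-7) + (-8), length 3.
Answer: λ = -23/3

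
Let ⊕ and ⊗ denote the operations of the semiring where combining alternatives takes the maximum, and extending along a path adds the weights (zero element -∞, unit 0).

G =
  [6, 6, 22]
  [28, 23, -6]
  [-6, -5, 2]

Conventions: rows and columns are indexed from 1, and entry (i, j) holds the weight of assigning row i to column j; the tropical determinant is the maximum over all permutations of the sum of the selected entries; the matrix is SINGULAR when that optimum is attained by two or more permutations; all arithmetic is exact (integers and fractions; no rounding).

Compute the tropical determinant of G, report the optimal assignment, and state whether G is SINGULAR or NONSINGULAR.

σ = (1, 2, 3): 6 + 23 + 2 = 31
σ = (1, 3, 2): 6 + (-6) + (-5) = -5
σ = (2, 1, 3): 6 + 28 + 2 = 36
σ = (2, 3, 1): 6 + (-6) + (-6) = -6
σ = (3, 1, 2): 22 + 28 + (-5) = 45
σ = (3, 2, 1): 22 + 23 + (-6) = 39
Optimal value attained by: σ = (3, 1, 2).
Answer: det⊕(G) = 45; verdict: NONSINGULAR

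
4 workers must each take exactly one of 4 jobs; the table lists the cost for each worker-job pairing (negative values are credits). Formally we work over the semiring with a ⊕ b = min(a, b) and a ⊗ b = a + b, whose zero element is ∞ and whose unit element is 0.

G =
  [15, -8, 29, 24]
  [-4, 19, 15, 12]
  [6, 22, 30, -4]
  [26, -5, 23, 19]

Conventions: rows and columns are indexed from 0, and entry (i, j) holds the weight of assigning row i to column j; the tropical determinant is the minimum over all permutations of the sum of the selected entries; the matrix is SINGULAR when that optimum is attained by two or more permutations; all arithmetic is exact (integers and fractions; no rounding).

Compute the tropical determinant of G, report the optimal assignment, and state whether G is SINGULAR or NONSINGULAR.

σ = (0, 1, 2, 3): 15 + 19 + 30 + 19 = 83
σ = (0, 1, 3, 2): 15 + 19 + (-4) + 23 = 53
σ = (0, 2, 1, 3): 15 + 15 + 22 + 19 = 71
σ = (0, 2, 3, 1): 15 + 15 + (-4) + (-5) = 21
σ = (0, 3, 1, 2): 15 + 12 + 22 + 23 = 72
σ = (0, 3, 2, 1): 15 + 12 + 30 + (-5) = 52
σ = (1, 0, 2, 3): (-8) + (-4) + 30 + 19 = 37
σ = (1, 0, 3, 2): (-8) + (-4) + (-4) + 23 = 7
σ = (1, 2, 0, 3): (-8) + 15 + 6 + 19 = 32
σ = (1, 2, 3, 0): (-8) + 15 + (-4) + 26 = 29
σ = (1, 3, 0, 2): (-8) + 12 + 6 + 23 = 33
σ = (1, 3, 2, 0): (-8) + 12 + 30 + 26 = 60
σ = (2, 0, 1, 3): 29 + (-4) + 22 + 19 = 66
σ = (2, 0, 3, 1): 29 + (-4) + (-4) + (-5) = 16
σ = (2, 1, 0, 3): 29 + 19 + 6 + 19 = 73
σ = (2, 1, 3, 0): 29 + 19 + (-4) + 26 = 70
σ = (2, 3, 0, 1): 29 + 12 + 6 + (-5) = 42
σ = (2, 3, 1, 0): 29 + 12 + 22 + 26 = 89
σ = (3, 0, 1, 2): 24 + (-4) + 22 + 23 = 65
σ = (3, 0, 2, 1): 24 + (-4) + 30 + (-5) = 45
σ = (3, 1, 0, 2): 24 + 19 + 6 + 23 = 72
σ = (3, 1, 2, 0): 24 + 19 + 30 + 26 = 99
σ = (3, 2, 0, 1): 24 + 15 + 6 + (-5) = 40
σ = (3, 2, 1, 0): 24 + 15 + 22 + 26 = 87
Optimal value attained by: σ = (1, 0, 3, 2).
Answer: det⊕(G) = 7; verdict: NONSINGULAR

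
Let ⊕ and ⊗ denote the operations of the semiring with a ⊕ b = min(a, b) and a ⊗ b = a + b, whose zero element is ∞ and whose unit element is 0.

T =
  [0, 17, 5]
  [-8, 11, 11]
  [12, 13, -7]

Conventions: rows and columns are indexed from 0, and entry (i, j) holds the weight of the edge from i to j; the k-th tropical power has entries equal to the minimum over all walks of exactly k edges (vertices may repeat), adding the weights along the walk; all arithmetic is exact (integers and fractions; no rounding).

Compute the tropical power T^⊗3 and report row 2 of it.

T^⊗2:
  [0, 17, -2]
  [-8, 9, -3]
  [5, 6, -14]
T^⊗3:
  [0, 11, -9]
  [-8, 9, -10]
  [-2, -1, -21]
Answer: row 2 of T^⊗3 = [-2, -1, -21]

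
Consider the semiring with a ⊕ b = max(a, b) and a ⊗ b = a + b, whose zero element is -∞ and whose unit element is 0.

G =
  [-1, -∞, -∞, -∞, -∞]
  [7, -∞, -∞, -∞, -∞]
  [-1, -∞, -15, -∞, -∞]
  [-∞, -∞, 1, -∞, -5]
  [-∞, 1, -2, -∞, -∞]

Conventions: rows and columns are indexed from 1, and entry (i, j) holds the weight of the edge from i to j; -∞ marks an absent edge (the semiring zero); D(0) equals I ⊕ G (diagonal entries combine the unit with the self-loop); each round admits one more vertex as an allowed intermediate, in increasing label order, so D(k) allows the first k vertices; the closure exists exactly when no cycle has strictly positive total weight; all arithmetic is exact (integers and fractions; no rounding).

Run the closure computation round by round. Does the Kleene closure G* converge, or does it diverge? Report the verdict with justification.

D(0):
  [0, -∞, -∞, -∞, -∞]
  [7, 0, -∞, -∞, -∞]
  [-1, -∞, 0, -∞, -∞]
  [-∞, -∞, 1, 0, -5]
  [-∞, 1, -2, -∞, 0]
D(1):
  [0, -∞, -∞, -∞, -∞]
  [7, 0, -∞, -∞, -∞]
  [-1, -∞, 0, -∞, -∞]
  [-∞, -∞, 1, 0, -5]
  [-∞, 1, -2, -∞, 0]
D(2):
  [0, -∞, -∞, -∞, -∞]
  [7, 0, -∞, -∞, -∞]
  [-1, -∞, 0, -∞, -∞]
  [-∞, -∞, 1, 0, -5]
  [8, 1, -2, -∞, 0]
D(3):
  [0, -∞, -∞, -∞, -∞]
  [7, 0, -∞, -∞, -∞]
  [-1, -∞, 0, -∞, -∞]
  [0, -∞, 1, 0, -5]
  [8, 1, -2, -∞, 0]
D(4):
  [0, -∞, -∞, -∞, -∞]
  [7, 0, -∞, -∞, -∞]
  [-1, -∞, 0, -∞, -∞]
  [0, -∞, 1, 0, -5]
  [8, 1, -2, -∞, 0]
D(5):
  [0, -∞, -∞, -∞, -∞]
  [7, 0, -∞, -∞, -∞]
  [-1, -∞, 0, -∞, -∞]
  [3, -4, 1, 0, -5]
  [8, 1, -2, -∞, 0]
Key observation: every diagonal entry stays at the unit through all rounds, so no improving cycle exists.
Answer: CONVERGES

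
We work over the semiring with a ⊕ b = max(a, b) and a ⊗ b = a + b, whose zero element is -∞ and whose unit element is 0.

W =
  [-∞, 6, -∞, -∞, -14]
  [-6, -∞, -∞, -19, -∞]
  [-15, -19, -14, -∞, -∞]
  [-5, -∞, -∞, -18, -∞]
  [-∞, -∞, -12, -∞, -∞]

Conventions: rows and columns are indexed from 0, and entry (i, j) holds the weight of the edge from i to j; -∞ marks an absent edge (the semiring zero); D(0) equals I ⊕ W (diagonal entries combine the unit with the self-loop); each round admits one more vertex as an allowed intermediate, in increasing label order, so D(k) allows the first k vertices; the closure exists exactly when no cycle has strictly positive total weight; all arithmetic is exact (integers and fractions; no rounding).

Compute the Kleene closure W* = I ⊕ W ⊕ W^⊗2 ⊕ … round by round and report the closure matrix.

D(0):
  [0, 6, -∞, -∞, -14]
  [-6, 0, -∞, -19, -∞]
  [-15, -19, 0, -∞, -∞]
  [-5, -∞, -∞, 0, -∞]
  [-∞, -∞, -12, -∞, 0]
D(1):
  [0, 6, -∞, -∞, -14]
  [-6, 0, -∞, -19, -20]
  [-15, -9, 0, -∞, -29]
  [-5, 1, -∞, 0, -19]
  [-∞, -∞, -12, -∞, 0]
D(2):
  [0, 6, -∞, -13, -14]
  [-6, 0, -∞, -19, -20]
  [-15, -9, 0, -28, -29]
  [-5, 1, -∞, 0, -19]
  [-∞, -∞, -12, -∞, 0]
D(3):
  [0, 6, -∞, -13, -14]
  [-6, 0, -∞, -19, -20]
  [-15, -9, 0, -28, -29]
  [-5, 1, -∞, 0, -19]
  [-27, -21, -12, -40, 0]
D(4):
  [0, 6, -∞, -13, -14]
  [-6, 0, -∞, -19, -20]
  [-15, -9, 0, -28, -29]
  [-5, 1, -∞, 0, -19]
  [-27, -21, -12, -40, 0]
D(5):
  [0, 6, -26, -13, -14]
  [-6, 0, -32, -19, -20]
  [-15, -9, 0, -28, -29]
  [-5, 1, -31, 0, -19]
  [-27, -21, -12, -40, 0]
Answer: W* = [[0, 6, -26, -13, -14], [-6, 0, -32, -19, -20], [-15, -9, 0, -28, -29], [-5, 1, -31, 0, -19], [-27, -21, -12, -40, 0]]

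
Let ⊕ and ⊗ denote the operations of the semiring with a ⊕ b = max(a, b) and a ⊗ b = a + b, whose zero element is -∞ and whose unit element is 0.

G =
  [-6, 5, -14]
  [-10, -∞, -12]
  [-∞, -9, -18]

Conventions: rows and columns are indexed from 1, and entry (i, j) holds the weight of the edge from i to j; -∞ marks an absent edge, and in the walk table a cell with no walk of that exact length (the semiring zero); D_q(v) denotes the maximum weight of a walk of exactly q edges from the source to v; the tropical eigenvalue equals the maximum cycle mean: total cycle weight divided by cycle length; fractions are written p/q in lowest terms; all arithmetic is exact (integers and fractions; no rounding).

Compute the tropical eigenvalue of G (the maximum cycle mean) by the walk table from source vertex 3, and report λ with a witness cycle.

q=0: [-∞, -∞, 0]
q=1: [-∞, -9, -18]
q=2: [-19, -27, -21]
q=3: [-25, -14, -33]
Optimal cycle mean attained by: cycle 1->2->1, total 5 + (-10), length 2.
Answer: λ = -5/2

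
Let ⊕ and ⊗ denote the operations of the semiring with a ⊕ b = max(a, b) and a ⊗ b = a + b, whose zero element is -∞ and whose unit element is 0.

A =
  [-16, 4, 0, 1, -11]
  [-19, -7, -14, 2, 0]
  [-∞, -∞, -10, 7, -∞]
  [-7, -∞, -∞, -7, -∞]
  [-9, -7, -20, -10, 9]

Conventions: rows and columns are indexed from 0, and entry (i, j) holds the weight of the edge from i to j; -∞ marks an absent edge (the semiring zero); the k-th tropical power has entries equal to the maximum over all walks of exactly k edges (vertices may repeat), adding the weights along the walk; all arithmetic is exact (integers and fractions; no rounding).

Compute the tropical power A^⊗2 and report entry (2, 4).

A^⊗2:
  [-6, -3, -10, 7, 4]
  [-5, -7, -19, -5, 9]
  [0, -∞, -20, 0, -∞]
  [-14, -3, -7, -6, -18]
  [0, 2, -9, -1, 18]
Key observation: no walk of exactly 2 edges connects these vertices, so the entry is the semiring zero.
Answer: (A^⊗2)[2][4] = -∞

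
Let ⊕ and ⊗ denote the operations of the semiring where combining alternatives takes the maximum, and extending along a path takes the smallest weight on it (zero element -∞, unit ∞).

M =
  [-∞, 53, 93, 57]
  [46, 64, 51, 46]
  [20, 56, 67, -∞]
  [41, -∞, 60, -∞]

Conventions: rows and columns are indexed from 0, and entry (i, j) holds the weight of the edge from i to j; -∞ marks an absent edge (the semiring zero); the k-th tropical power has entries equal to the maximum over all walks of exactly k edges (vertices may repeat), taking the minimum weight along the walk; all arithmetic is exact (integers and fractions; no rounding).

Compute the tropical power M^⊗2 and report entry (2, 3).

M^⊗2:
  [46, 56, 67, 46]
  [46, 64, 51, 46]
  [46, 56, 67, 46]
  [20, 56, 60, 41]
Key observation: the optimum is the walk 2->1->3, with weight 56 min 46 = 46.
Optimal value attained by: walk 2->1->3.
Answer: (M^⊗2)[2][3] = 46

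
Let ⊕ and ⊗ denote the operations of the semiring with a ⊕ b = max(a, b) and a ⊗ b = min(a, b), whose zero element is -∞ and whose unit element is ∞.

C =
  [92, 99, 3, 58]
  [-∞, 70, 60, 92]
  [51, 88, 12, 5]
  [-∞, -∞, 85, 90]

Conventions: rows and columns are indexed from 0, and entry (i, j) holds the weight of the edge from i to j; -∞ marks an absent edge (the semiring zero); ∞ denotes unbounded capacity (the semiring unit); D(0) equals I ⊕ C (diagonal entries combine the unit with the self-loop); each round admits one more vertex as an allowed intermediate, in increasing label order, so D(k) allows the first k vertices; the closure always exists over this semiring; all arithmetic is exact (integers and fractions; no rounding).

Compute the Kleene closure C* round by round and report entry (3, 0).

D(0):
  [∞, 99, 3, 58]
  [-∞, ∞, 60, 92]
  [51, 88, ∞, 5]
  [-∞, -∞, 85, ∞]
D(1):
  [∞, 99, 3, 58]
  [-∞, ∞, 60, 92]
  [51, 88, ∞, 51]
  [-∞, -∞, 85, ∞]
D(2):
  [∞, 99, 60, 92]
  [-∞, ∞, 60, 92]
  [51, 88, ∞, 88]
  [-∞, -∞, 85, ∞]
D(3):
  [∞, 99, 60, 92]
  [51, ∞, 60, 92]
  [51, 88, ∞, 88]
  [51, 85, 85, ∞]
D(4):
  [∞, 99, 85, 92]
  [51, ∞, 85, 92]
  [51, 88, ∞, 88]
  [51, 85, 85, ∞]
Answer: C*[3][0] = 51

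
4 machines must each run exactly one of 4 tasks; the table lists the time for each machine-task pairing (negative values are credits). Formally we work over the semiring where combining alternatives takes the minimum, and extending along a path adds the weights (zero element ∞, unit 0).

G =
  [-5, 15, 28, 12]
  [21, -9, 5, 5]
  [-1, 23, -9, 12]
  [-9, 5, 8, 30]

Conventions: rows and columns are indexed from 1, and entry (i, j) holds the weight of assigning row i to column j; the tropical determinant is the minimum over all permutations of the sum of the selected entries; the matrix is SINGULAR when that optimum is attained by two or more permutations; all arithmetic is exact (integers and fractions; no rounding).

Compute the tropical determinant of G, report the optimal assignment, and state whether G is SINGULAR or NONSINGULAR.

σ = (1, 2, 3, 4): (-5) + (-9) + (-9) + 30 = 7
σ = (1, 2, 4, 3): (-5) + (-9) + 12 + 8 = 6
σ = (1, 3, 2, 4): (-5) + 5 + 23 + 30 = 53
σ = (1, 3, 4, 2): (-5) + 5 + 12 + 5 = 17
σ = (1, 4, 2, 3): (-5) + 5 + 23 + 8 = 31
σ = (1, 4, 3, 2): (-5) + 5 + (-9) + 5 = -4
σ = (2, 1, 3, 4): 15 + 21 + (-9) + 30 = 57
σ = (2, 1, 4, 3): 15 + 21 + 12 + 8 = 56
σ = (2, 3, 1, 4): 15 + 5 + (-1) + 30 = 49
σ = (2, 3, 4, 1): 15 + 5 + 12 + (-9) = 23
σ = (2, 4, 1, 3): 15 + 5 + (-1) + 8 = 27
σ = (2, 4, 3, 1): 15 + 5 + (-9) + (-9) = 2
σ = (3, 1, 2, 4): 28 + 21 + 23 + 30 = 102
σ = (3, 1, 4, 2): 28 + 21 + 12 + 5 = 66
σ = (3, 2, 1, 4): 28 + (-9) + (-1) + 30 = 48
σ = (3, 2, 4, 1): 28 + (-9) + 12 + (-9) = 22
σ = (3, 4, 1, 2): 28 + 5 + (-1) + 5 = 37
σ = (3, 4, 2, 1): 28 + 5 + 23 + (-9) = 47
σ = (4, 1, 2, 3): 12 + 21 + 23 + 8 = 64
σ = (4, 1, 3, 2): 12 + 21 + (-9) + 5 = 29
σ = (4, 2, 1, 3): 12 + (-9) + (-1) + 8 = 10
σ = (4, 2, 3, 1): 12 + (-9) + (-9) + (-9) = -15
σ = (4, 3, 1, 2): 12 + 5 + (-1) + 5 = 21
σ = (4, 3, 2, 1): 12 + 5 + 23 + (-9) = 31
Optimal value attained by: σ = (4, 2, 3, 1).
Answer: det⊕(G) = -15; verdict: NONSINGULAR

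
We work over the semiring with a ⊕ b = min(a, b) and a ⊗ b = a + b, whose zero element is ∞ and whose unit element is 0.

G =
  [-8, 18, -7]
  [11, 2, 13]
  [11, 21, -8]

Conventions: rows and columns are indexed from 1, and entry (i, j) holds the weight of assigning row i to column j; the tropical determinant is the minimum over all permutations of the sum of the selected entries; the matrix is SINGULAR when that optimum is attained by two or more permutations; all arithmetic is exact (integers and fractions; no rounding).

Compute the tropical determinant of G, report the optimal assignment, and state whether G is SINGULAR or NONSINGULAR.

σ = (1, 2, 3): (-8) + 2 + (-8) = -14
σ = (1, 3, 2): (-8) + 13 + 21 = 26
σ = (2, 1, 3): 18 + 11 + (-8) = 21
σ = (2, 3, 1): 18 + 13 + 11 = 42
σ = (3, 1, 2): (-7) + 11 + 21 = 25
σ = (3, 2, 1): (-7) + 2 + 11 = 6
Optimal value attained by: σ = (1, 2, 3).
Answer: det⊕(G) = -14; verdict: NONSINGULAR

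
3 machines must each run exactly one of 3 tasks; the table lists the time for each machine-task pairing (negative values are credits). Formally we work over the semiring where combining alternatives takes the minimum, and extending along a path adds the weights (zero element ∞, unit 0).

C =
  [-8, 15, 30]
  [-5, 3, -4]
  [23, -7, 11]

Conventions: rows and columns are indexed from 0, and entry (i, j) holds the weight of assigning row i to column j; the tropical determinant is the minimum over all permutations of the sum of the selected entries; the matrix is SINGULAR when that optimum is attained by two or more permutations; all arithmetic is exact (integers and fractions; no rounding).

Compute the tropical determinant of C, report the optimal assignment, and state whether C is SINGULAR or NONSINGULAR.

σ = (0, 1, 2): (-8) + 3 + 11 = 6
σ = (0, 2, 1): (-8) + (-4) + (-7) = -19
σ = (1, 0, 2): 15 + (-5) + 11 = 21
σ = (1, 2, 0): 15 + (-4) + 23 = 34
σ = (2, 0, 1): 30 + (-5) + (-7) = 18
σ = (2, 1, 0): 30 + 3 + 23 = 56
Optimal value attained by: σ = (0, 2, 1).
Answer: det⊕(C) = -19; verdict: NONSINGULAR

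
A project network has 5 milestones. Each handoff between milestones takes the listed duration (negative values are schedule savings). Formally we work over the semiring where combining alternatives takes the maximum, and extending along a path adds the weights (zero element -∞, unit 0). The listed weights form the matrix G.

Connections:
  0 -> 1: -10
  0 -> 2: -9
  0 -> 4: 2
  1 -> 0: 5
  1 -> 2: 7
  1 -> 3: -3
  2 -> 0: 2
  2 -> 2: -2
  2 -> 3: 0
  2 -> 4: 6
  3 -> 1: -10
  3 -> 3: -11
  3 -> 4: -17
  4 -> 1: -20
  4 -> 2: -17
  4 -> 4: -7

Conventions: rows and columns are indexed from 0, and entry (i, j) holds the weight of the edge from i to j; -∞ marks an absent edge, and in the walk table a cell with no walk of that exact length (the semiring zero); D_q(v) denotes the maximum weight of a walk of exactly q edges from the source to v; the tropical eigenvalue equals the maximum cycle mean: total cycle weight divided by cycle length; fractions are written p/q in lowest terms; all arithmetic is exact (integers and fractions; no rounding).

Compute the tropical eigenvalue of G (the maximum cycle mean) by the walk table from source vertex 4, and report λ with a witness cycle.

q=0: [-∞, -∞, -∞, -∞, 0]
q=1: [-∞, -20, -17, -∞, -7]
q=2: [-15, -27, -13, -17, -11]
q=3: [-11, -25, -15, -13, -7]
q=4: [-13, -21, -17, -15, -9]
q=5: [-15, -23, -14, -17, -11]
Optimal cycle mean attained by: cycle 0->1->2->0, total (-10) + 7 + 2, length 3.
Answer: λ = -1/3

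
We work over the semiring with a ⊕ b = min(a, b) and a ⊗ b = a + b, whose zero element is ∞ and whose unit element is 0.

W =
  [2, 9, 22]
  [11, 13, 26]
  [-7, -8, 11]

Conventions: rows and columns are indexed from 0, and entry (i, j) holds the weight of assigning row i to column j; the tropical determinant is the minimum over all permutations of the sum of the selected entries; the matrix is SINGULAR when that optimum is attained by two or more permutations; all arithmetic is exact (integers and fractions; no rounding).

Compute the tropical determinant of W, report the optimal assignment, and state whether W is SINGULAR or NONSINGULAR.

σ = (0, 1, 2): 2 + 13 + 11 = 26
σ = (0, 2, 1): 2 + 26 + (-8) = 20
σ = (1, 0, 2): 9 + 11 + 11 = 31
σ = (1, 2, 0): 9 + 26 + (-7) = 28
σ = (2, 0, 1): 22 + 11 + (-8) = 25
σ = (2, 1, 0): 22 + 13 + (-7) = 28
Optimal value attained by: σ = (0, 2, 1).
Answer: det⊕(W) = 20; verdict: NONSINGULAR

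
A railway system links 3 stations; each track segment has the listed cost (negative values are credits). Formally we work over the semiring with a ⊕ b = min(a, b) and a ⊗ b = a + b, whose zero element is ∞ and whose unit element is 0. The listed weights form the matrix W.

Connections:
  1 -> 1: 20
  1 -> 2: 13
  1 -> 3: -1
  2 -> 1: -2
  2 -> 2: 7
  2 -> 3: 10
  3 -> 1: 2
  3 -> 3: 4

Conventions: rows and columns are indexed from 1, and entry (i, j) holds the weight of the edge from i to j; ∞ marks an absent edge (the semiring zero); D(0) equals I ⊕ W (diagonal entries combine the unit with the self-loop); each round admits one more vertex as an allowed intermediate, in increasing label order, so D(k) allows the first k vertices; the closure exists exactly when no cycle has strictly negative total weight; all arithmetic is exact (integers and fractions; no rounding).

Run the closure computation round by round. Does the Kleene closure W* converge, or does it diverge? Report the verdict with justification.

D(0):
  [0, 13, -1]
  [-2, 0, 10]
  [2, ∞, 0]
D(1):
  [0, 13, -1]
  [-2, 0, -3]
  [2, 15, 0]
D(2):
  [0, 13, -1]
  [-2, 0, -3]
  [2, 15, 0]
D(3):
  [0, 13, -1]
  [-2, 0, -3]
  [2, 15, 0]
Key observation: every diagonal entry stays at the unit through all rounds, so no improving cycle exists.
Answer: CONVERGES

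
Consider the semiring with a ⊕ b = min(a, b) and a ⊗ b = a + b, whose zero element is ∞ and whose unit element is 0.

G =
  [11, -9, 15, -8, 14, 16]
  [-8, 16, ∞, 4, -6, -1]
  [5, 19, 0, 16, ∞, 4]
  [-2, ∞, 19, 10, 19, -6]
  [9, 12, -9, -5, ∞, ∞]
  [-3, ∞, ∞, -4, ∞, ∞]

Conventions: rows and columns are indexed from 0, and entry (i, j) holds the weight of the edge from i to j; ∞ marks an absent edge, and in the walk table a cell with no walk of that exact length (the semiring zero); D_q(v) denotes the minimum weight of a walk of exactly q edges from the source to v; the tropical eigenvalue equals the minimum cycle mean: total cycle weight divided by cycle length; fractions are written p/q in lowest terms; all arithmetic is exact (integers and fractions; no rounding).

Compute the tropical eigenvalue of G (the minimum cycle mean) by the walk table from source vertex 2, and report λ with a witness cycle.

q=0: [∞, ∞, 0, ∞, ∞, ∞]
q=1: [5, 19, 0, 16, ∞, 4]
q=2: [1, -4, 0, -3, 13, 4]
q=3: [-12, -8, 0, -7, -10, -9]
q=4: [-16, -21, -19, -20, -14, -13]
q=5: [-29, -25, -23, -24, -27, -26]
q=6: [-33, -38, -36, -37, -31, -30]
Optimal cycle mean attained by: cycle 0->1->0, total (-9) + (-8), length 2.
Answer: λ = -17/2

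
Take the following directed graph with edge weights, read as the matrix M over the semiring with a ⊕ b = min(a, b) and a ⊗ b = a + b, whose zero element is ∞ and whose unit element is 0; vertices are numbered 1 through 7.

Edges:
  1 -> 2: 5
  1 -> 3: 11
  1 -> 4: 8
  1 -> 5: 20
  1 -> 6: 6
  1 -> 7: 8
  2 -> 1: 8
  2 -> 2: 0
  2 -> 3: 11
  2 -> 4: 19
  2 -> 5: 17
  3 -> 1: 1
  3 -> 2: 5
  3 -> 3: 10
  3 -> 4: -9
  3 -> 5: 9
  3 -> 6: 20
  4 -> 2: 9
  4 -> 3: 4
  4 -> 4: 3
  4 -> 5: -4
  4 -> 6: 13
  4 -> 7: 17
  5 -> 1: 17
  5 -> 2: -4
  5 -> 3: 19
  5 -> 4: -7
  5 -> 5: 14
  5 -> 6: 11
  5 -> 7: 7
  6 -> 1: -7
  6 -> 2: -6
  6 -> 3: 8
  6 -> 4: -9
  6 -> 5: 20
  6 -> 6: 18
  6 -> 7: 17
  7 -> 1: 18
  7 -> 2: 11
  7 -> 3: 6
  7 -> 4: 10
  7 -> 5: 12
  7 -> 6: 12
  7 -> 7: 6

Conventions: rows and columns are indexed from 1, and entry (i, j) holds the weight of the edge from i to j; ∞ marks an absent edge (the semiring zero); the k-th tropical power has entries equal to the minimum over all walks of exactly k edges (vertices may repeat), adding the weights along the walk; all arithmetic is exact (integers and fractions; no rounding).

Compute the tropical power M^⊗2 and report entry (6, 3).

M^⊗2:
  [-1, 0, 12, -3, 4, 20, 14]
  [8, 0, 11, 2, 15, 14, 16]
  [11, 0, -5, -6, -13, 4, 8]
  [5, -8, 7, -11, -1, 7, 3]
  [4, -4, -3, -4, -11, 6, 10]
  [2, -6, -5, -6, -13, -1, 1]
  [5, 6, 12, -3, 6, 18, 12]
Key observation: the optimum is the walk 6->4->3, with weight (-9) + 4 = -5.
Optimal value attained by: walk 6->4->3.
Answer: (M^⊗2)[6][3] = -5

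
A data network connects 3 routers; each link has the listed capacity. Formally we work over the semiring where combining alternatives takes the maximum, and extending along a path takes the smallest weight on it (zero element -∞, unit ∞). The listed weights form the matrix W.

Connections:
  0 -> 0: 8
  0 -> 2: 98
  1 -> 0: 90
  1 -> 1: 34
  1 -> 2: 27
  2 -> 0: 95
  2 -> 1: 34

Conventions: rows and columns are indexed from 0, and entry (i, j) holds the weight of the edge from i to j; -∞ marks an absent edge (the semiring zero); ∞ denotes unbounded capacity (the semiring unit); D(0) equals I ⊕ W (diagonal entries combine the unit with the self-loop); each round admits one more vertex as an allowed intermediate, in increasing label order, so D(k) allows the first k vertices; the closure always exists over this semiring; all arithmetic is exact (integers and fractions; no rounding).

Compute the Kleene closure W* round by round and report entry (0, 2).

D(0):
  [∞, -∞, 98]
  [90, ∞, 27]
  [95, 34, ∞]
D(1):
  [∞, -∞, 98]
  [90, ∞, 90]
  [95, 34, ∞]
D(2):
  [∞, -∞, 98]
  [90, ∞, 90]
  [95, 34, ∞]
D(3):
  [∞, 34, 98]
  [90, ∞, 90]
  [95, 34, ∞]
Answer: W*[0][2] = 98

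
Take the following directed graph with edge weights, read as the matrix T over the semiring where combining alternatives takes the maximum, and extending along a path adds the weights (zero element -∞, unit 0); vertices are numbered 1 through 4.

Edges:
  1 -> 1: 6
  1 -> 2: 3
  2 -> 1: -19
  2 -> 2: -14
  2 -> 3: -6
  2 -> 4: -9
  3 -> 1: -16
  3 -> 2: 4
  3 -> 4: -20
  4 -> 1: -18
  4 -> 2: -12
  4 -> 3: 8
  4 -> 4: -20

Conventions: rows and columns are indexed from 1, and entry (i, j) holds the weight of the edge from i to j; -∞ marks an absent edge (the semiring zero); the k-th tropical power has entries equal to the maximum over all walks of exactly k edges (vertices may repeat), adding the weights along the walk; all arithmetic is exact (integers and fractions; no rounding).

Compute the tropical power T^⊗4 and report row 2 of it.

T^⊗2:
  [12, 9, -3, -6]
  [-13, -2, -1, -23]
  [-10, -10, -2, -5]
  [-8, 12, -12, -12]
T^⊗3:
  [18, 15, 3, 0]
  [-7, 3, -8, -11]
  [-4, 2, 3, -19]
  [-2, -2, 6, 3]
T^⊗4:
  [24, 21, 9, 6]
  [-1, -4, -3, -6]
  [2, 7, -4, -7]
  [4, 10, 11, -11]
Answer: row 2 of T^⊗4 = [-1, -4, -3, -6]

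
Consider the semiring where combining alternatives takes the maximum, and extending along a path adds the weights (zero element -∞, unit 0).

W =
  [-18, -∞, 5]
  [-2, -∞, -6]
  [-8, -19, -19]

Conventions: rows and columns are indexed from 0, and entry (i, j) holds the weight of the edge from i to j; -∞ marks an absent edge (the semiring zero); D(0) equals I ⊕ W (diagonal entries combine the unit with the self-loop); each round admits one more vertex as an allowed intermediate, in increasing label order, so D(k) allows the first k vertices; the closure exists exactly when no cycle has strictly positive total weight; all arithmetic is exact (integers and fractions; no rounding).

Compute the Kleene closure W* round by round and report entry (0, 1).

D(0):
  [0, -∞, 5]
  [-2, 0, -6]
  [-8, -19, 0]
D(1):
  [0, -∞, 5]
  [-2, 0, 3]
  [-8, -19, 0]
D(2):
  [0, -∞, 5]
  [-2, 0, 3]
  [-8, -19, 0]
D(3):
  [0, -14, 5]
  [-2, 0, 3]
  [-8, -19, 0]
Answer: W*[0][1] = -14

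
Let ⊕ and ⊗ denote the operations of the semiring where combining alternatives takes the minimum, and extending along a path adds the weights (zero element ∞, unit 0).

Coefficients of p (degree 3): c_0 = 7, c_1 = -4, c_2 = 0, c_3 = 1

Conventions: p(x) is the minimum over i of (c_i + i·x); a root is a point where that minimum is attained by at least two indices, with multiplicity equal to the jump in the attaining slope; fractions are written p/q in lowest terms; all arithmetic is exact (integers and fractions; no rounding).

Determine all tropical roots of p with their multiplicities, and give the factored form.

hull edge (i=0, c=7) to (i=1, c=-4): slope -11, span 1
hull edge (i=1, c=-4) to (i=3, c=1): slope 5/2, span 2
Factored form: p(x) = 1 ⊗ (x ⊕ (-5/2)) ⊗ (x ⊕ (-5/2)) ⊗ (x ⊕ 11)
Answer: roots = -5/2 (mult 2), 11 (mult 1)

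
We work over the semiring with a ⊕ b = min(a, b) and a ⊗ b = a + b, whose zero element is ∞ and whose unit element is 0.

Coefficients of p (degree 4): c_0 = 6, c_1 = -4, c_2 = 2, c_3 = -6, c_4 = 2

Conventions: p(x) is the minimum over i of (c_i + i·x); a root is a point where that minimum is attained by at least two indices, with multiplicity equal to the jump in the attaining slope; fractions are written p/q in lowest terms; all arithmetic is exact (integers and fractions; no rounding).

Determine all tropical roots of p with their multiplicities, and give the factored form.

hull edge (i=0, c=6) to (i=1, c=-4): slope -10, span 1
hull edge (i=1, c=-4) to (i=3, c=-6): slope -1, span 2
hull edge (i=3, c=-6) to (i=4, c=2): slope 8, span 1
Factored form: p(x) = 2 ⊗ (x ⊕ (-8)) ⊗ (x ⊕ 1) ⊗ (x ⊕ 1) ⊗ (x ⊕ 10)
Answer: roots = -8 (mult 1), 1 (mult 2), 10 (mult 1)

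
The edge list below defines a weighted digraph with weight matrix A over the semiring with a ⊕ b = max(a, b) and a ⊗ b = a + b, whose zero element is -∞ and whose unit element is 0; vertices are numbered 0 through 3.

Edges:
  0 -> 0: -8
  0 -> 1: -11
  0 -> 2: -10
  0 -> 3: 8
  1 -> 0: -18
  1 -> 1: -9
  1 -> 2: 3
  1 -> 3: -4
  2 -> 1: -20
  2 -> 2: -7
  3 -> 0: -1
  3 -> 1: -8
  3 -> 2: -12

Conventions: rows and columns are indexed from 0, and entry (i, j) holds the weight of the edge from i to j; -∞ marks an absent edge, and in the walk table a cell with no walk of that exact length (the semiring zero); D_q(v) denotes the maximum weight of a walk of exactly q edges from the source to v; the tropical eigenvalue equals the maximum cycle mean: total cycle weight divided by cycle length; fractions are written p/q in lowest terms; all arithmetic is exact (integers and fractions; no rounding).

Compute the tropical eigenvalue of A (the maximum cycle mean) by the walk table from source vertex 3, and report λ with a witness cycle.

q=0: [-∞, -∞, -∞, 0]
q=1: [-1, -8, -12, -∞]
q=2: [-9, -12, -5, 7]
q=3: [6, -1, -5, -1]
q=4: [-2, -5, 2, 14]
Optimal cycle mean attained by: cycle 0->3->0, total 8 + (-1), length 2.
Answer: λ = 7/2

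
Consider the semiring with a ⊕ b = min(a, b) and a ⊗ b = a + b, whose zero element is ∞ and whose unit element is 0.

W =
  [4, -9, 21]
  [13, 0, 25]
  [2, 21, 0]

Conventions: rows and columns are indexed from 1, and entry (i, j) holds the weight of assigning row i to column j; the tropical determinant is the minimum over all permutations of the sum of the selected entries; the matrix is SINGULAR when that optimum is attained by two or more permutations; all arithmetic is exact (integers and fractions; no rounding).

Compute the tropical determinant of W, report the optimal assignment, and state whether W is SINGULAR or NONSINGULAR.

σ = (1, 2, 3): 4 + 0 + 0 = 4
σ = (1, 3, 2): 4 + 25 + 21 = 50
σ = (2, 1, 3): (-9) + 13 + 0 = 4
σ = (2, 3, 1): (-9) + 25 + 2 = 18
σ = (3, 1, 2): 21 + 13 + 21 = 55
σ = (3, 2, 1): 21 + 0 + 2 = 23
Optimal value attained by: σ = (1, 2, 3).
Answer: det⊕(W) = 4; verdict: SINGULAR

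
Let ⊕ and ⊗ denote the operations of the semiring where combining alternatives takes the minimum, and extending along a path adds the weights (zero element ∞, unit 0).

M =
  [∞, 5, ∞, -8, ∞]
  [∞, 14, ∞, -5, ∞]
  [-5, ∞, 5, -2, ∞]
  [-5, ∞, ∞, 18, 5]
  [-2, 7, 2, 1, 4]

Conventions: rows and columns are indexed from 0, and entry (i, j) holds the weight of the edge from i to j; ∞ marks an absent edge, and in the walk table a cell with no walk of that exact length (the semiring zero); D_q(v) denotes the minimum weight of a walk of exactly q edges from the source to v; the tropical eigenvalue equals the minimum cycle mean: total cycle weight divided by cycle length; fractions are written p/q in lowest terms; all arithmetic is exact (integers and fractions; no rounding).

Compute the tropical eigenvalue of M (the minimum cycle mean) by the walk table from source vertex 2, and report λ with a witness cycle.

q=0: [∞, ∞, 0, ∞, ∞]
q=1: [-5, ∞, 5, -2, ∞]
q=2: [-7, 0, 10, -13, 3]
q=3: [-18, -2, 5, -15, -8]
q=4: [-20, -13, -6, -26, -10]
q=5: [-31, -15, -8, -28, -21]
Optimal cycle mean attained by: cycle 0->3->0, total (-8) + (-5), length 2.
Answer: λ = -13/2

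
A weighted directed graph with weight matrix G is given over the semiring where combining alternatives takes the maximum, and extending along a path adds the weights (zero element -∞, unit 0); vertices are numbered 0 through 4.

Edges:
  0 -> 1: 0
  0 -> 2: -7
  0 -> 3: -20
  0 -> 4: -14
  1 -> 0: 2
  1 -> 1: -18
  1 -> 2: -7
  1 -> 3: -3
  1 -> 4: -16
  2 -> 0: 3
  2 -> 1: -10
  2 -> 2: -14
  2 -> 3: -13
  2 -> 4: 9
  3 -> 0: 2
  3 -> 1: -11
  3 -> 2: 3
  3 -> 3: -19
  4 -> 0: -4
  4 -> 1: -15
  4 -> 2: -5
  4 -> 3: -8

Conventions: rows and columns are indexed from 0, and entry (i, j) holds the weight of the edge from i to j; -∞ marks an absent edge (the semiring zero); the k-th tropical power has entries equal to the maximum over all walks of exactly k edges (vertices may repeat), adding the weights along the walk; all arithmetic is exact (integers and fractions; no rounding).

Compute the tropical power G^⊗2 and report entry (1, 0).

G^⊗2:
  [2, -17, -7, -3, 2]
  [-1, 2, 0, -18, 2]
  [5, 3, 4, 1, -5]
  [6, 2, -5, -10, 12]
  [-2, -4, -5, -18, 4]
Key observation: the optimum is the walk 1->3->0, with weight (-3) + 2 = -1.
Optimal value attained by: walk 1->3->0.
Answer: (G^⊗2)[1][0] = -1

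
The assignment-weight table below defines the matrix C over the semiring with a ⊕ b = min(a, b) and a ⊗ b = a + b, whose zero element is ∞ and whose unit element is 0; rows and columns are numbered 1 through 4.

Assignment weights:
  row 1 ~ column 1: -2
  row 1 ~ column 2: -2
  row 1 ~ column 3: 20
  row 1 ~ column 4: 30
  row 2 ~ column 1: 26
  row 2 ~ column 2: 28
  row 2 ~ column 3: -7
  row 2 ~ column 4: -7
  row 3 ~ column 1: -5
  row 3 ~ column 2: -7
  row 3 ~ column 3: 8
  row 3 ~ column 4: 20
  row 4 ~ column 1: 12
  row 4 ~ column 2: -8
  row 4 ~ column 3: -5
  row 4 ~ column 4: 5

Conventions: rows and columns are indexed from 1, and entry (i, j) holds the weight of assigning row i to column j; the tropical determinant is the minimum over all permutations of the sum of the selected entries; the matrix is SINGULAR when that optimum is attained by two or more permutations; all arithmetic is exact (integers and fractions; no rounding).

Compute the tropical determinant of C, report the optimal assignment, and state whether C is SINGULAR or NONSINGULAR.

σ = (1, 2, 3, 4): (-2) + 28 + 8 + 5 = 39
σ = (1, 2, 4, 3): (-2) + 28 + 20 + (-5) = 41
σ = (1, 3, 2, 4): (-2) + (-7) + (-7) + 5 = -11
σ = (1, 3, 4, 2): (-2) + (-7) + 20 + (-8) = 3
σ = (1, 4, 2, 3): (-2) + (-7) + (-7) + (-5) = -21
σ = (1, 4, 3, 2): (-2) + (-7) + 8 + (-8) = -9
σ = (2, 1, 3, 4): (-2) + 26 + 8 + 5 = 37
σ = (2, 1, 4, 3): (-2) + 26 + 20 + (-5) = 39
σ = (2, 3, 1, 4): (-2) + (-7) + (-5) + 5 = -9
σ = (2, 3, 4, 1): (-2) + (-7) + 20 + 12 = 23
σ = (2, 4, 1, 3): (-2) + (-7) + (-5) + (-5) = -19
σ = (2, 4, 3, 1): (-2) + (-7) + 8 + 12 = 11
σ = (3, 1, 2, 4): 20 + 26 + (-7) + 5 = 44
σ = (3, 1, 4, 2): 20 + 26 + 20 + (-8) = 58
σ = (3, 2, 1, 4): 20 + 28 + (-5) + 5 = 48
σ = (3, 2, 4, 1): 20 + 28 + 20 + 12 = 80
σ = (3, 4, 1, 2): 20 + (-7) + (-5) + (-8) = 0
σ = (3, 4, 2, 1): 20 + (-7) + (-7) + 12 = 18
σ = (4, 1, 2, 3): 30 + 26 + (-7) + (-5) = 44
σ = (4, 1, 3, 2): 30 + 26 + 8 + (-8) = 56
σ = (4, 2, 1, 3): 30 + 28 + (-5) + (-5) = 48
σ = (4, 2, 3, 1): 30 + 28 + 8 + 12 = 78
σ = (4, 3, 1, 2): 30 + (-7) + (-5) + (-8) = 10
σ = (4, 3, 2, 1): 30 + (-7) + (-7) + 12 = 28
Optimal value attained by: σ = (1, 4, 2, 3).
Answer: det⊕(C) = -21; verdict: NONSINGULAR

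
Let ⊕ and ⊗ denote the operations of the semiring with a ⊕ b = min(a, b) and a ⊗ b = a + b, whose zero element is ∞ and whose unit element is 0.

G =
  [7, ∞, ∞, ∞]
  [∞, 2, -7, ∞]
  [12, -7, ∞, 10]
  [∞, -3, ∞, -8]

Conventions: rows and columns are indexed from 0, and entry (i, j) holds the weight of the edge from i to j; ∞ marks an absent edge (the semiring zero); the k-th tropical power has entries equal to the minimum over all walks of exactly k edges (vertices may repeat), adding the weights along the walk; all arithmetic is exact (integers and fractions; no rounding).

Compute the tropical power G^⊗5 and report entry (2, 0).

G^⊗2:
  [14, ∞, ∞, ∞]
  [5, -14, -5, 3]
  [19, -5, -14, 2]
  [∞, -11, -10, -16]
G^⊗3:
  [21, ∞, ∞, ∞]
  [7, -12, -21, -5]
  [-2, -21, -12, -6]
  [2, -19, -18, -24]
G^⊗4:
  [28, ∞, ∞, ∞]
  [-9, -28, -19, -13]
  [0, -19, -28, -14]
  [-6, -27, -26, -32]
G^⊗5:
  [35, ∞, ∞, ∞]
  [-7, -26, -35, -21]
  [-16, -35, -26, -22]
  [-14, -35, -34, -40]
Key observation: the optimum is the walk 2->1->2->1->2->0, with weight (-7) + (-7) + (-7) + (-7) + 12 = -16.
Optimal value attained by: walk 2->1->2->1->2->0.
Answer: (G^⊗5)[2][0] = -16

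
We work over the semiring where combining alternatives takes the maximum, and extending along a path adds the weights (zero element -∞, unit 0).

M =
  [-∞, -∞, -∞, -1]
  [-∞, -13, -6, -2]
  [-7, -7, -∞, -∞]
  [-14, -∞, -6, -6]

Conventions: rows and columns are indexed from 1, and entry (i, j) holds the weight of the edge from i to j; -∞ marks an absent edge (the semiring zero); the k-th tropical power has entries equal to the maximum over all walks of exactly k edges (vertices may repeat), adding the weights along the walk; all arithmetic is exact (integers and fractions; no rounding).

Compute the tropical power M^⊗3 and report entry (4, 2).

M^⊗2:
  [-15, -∞, -7, -7]
  [-13, -13, -8, -8]
  [-∞, -20, -13, -8]
  [-13, -13, -12, -12]
M^⊗3:
  [-14, -14, -13, -13]
  [-15, -15, -14, -14]
  [-20, -20, -14, -14]
  [-19, -19, -18, -14]
Key observation: the optimum is the walk 4->4->3->2, with weight (-6) + (-6) + (-7) = -19.
Optimal value attained by: walk 4->4->3->2.
Answer: (M^⊗3)[4][2] = -19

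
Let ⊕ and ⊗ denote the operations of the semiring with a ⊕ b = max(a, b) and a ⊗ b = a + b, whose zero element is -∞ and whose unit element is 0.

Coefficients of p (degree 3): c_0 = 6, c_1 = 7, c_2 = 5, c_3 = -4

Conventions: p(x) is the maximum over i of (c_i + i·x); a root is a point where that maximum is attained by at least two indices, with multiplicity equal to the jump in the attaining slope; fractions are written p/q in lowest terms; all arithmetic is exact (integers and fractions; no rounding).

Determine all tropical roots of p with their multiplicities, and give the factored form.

hull edge (i=0, c=6) to (i=1, c=7): slope 1, span 1
hull edge (i=1, c=7) to (i=2, c=5): slope -2, span 1
hull edge (i=2, c=5) to (i=3, c=-4): slope -9, span 1
Factored form: p(x) = -4 ⊗ (x ⊕ (-1)) ⊗ (x ⊕ 2) ⊗ (x ⊕ 9)
Answer: roots = -1 (mult 1), 2 (mult 1), 9 (mult 1)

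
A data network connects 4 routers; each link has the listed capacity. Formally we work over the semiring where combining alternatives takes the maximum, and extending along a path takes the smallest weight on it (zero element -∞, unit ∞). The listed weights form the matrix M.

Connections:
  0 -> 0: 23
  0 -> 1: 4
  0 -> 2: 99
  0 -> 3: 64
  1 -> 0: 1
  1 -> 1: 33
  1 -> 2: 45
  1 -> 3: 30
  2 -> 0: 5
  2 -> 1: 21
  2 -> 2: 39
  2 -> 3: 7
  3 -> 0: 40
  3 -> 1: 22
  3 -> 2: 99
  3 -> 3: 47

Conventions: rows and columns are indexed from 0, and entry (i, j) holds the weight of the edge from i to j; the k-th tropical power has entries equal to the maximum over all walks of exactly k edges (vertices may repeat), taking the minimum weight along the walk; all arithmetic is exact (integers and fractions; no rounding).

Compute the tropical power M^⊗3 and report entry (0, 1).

M^⊗2:
  [40, 22, 64, 47]
  [30, 33, 39, 30]
  [7, 21, 39, 21]
  [40, 22, 47, 47]
M^⊗3:
  [40, 22, 47, 47]
  [30, 33, 39, 30]
  [21, 21, 39, 21]
  [40, 22, 47, 47]
Key observation: the optimum is the walk 0->0->3->1, with weight 23 min 64 min 22 = 22.
Optimal value attained by: walk 0->0->3->1.
Answer: (M^⊗3)[0][1] = 22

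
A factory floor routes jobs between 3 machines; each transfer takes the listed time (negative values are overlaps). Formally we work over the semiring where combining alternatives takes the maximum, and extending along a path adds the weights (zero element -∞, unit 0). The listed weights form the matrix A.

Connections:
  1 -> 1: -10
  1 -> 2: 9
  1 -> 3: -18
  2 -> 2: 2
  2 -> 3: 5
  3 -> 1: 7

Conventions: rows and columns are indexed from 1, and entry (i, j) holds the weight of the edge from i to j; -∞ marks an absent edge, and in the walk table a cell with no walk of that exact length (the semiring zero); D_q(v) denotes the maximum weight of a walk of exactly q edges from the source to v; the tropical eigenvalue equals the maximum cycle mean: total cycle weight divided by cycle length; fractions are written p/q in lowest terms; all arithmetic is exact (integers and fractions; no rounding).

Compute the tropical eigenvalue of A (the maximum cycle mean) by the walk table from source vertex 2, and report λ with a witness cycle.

q=0: [-∞, 0, -∞]
q=1: [-∞, 2, 5]
q=2: [12, 4, 7]
q=3: [14, 21, 9]
Optimal cycle mean attained by: cycle 1->2->3->1, total 9 + 5 + 7, length 3.
Answer: λ = 7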